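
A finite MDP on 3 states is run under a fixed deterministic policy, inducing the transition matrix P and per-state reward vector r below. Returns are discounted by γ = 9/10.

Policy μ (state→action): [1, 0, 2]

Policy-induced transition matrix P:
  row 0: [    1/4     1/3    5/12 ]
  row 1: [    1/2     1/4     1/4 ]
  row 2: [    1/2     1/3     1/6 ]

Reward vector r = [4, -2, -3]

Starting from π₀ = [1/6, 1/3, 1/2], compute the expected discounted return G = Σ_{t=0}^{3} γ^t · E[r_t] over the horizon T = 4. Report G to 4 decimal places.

t=0: π = [0.1667, 0.3333, 0.5000], E[r] = -1.5000, γ^t·E[r] = -1.500000, running G = -1.500000
t=1: π = [0.4583, 0.3056, 0.2361], E[r] = 0.5139, γ^t·E[r] = 0.462500, running G = -1.037500
t=2: π = [0.3854, 0.3079, 0.3067], E[r] = 0.0058, γ^t·E[r] = 0.004688, running G = -1.032813
t=3: π = [0.4036, 0.3077, 0.2887], E[r] = 0.1332, γ^t·E[r] = 0.097102, running G = -0.935711

G = -0.9357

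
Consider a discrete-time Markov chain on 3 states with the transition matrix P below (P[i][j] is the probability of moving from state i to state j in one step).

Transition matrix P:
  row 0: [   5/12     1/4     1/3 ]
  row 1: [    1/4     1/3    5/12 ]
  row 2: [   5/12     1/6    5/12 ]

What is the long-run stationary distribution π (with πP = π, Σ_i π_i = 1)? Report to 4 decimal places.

π = [0.3770, 0.2377, 0.3852]

Balance equations π_j = Σ_i π_i·P[i][j]:
  π_0 = 5/12·π_0 + 1/4·π_1 + 5/12·π_2
  π_1 = 1/4·π_0 + 1/3·π_1 + 1/6·π_2
  normalize: π_0 + π_1 + π_2 = 1
Solving the linear system gives exactly π = [23/61, 29/122, 47/122].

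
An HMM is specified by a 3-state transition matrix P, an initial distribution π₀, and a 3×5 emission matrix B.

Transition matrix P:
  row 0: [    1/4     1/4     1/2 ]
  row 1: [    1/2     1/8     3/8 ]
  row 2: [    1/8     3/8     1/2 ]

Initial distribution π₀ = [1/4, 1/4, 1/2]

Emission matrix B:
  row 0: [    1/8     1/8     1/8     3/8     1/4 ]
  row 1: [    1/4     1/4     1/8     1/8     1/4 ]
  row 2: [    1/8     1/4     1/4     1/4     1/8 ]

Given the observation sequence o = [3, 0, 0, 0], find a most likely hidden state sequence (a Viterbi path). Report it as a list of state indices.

t=0: δ = [9.375e-02, 3.125e-02, 1.250e-01]  (obs o_0=3)
t=1: δ = [2.930e-03, 1.172e-02, 7.812e-03]  ψ = [0, 2, 2]  (obs o_1=0)
t=2: δ = [7.324e-04, 7.324e-04, 5.493e-04]  ψ = [1, 2, 1]  (obs o_2=0)
t=3: δ = [4.578e-05, 5.150e-05, 4.578e-05]  ψ = [1, 2, 0]  (obs o_3=0)
backtrack: best end state = 1; path = [2, 1, 2, 1]

path = [2, 1, 2, 1]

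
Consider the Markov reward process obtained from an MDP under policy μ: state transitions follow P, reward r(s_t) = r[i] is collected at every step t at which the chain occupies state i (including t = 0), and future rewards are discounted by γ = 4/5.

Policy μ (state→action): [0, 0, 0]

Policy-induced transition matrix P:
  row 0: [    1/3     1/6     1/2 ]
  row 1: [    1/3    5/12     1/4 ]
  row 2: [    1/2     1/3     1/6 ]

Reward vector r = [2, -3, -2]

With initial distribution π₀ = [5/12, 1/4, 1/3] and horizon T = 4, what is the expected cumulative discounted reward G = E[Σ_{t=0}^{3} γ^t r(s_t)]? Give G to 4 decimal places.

t=0: π = [0.4167, 0.2500, 0.3333], E[r] = -0.5833, γ^t·E[r] = -0.583333, running G = -0.583333
t=1: π = [0.3889, 0.2847, 0.3264], E[r] = -0.7292, γ^t·E[r] = -0.583333, running G = -1.166667
t=2: π = [0.3877, 0.2922, 0.3200], E[r] = -0.7413, γ^t·E[r] = -0.474444, running G = -1.641111
t=3: π = [0.3867, 0.2931, 0.3203], E[r] = -0.7464, γ^t·E[r] = -0.382148, running G = -2.023259

G = -2.0233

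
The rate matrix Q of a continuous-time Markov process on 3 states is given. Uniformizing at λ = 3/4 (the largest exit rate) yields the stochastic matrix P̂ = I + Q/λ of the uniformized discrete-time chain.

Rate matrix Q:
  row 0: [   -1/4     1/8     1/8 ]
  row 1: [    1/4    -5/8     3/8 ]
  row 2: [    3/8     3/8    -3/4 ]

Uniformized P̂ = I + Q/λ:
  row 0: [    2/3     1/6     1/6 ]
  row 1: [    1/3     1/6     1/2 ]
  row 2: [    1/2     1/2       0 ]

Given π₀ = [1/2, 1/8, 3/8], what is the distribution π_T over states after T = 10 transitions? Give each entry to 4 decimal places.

t=0: π = [0.5000, 0.1250, 0.3750]
t=1: π = [0.5625, 0.2917, 0.1458]
t=2: π = [0.5451, 0.2153, 0.2396]
t=3: π = [0.5550, 0.2465, 0.1985]
t=4: π = [0.5514, 0.2328, 0.2158]
t=5: π = [0.5531, 0.2386, 0.2083]
t=6: π = [0.5524, 0.2361, 0.2115]
t=7: π = [0.5527, 0.2372, 0.2101]
t=8: π = [0.5526, 0.2367, 0.2107]
t=9: π = [0.5526, 0.2369, 0.2105]
t=10: π = [0.5526, 0.2368, 0.2106]

π = [0.5526, 0.2368, 0.2106]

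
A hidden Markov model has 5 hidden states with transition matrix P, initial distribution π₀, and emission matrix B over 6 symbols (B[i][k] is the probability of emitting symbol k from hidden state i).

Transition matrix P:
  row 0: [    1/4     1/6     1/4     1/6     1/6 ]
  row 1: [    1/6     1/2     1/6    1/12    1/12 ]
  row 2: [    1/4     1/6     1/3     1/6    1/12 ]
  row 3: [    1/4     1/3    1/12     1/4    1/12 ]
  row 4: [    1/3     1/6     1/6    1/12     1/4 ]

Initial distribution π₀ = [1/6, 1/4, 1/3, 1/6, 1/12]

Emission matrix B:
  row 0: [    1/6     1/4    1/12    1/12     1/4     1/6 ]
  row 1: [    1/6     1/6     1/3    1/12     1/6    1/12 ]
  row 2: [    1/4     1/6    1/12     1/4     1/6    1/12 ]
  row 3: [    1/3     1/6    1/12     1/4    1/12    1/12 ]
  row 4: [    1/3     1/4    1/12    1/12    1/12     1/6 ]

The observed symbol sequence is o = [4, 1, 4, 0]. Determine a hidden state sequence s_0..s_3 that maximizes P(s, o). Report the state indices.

path = [1, 1, 1, 1]

t=0: δ = [4.167e-02, 4.167e-02, 5.556e-02, 1.389e-02, 6.944e-03]  (obs o_0=4)
t=1: δ = [3.472e-03, 3.472e-03, 3.086e-03, 1.543e-03, 1.736e-03]  ψ = [2, 1, 2, 2, 0]  (obs o_1=1)
t=2: δ = [2.170e-04, 2.894e-04, 1.715e-04, 4.823e-05, 4.823e-05]  ψ = [0, 1, 2, 0, 0]  (obs o_2=4)
t=3: δ = [9.042e-06, 2.411e-05, 1.429e-05, 1.206e-05, 1.206e-05]  ψ = [0, 1, 2, 0, 0]  (obs o_3=0)
backtrack: best end state = 1; path = [1, 1, 1, 1]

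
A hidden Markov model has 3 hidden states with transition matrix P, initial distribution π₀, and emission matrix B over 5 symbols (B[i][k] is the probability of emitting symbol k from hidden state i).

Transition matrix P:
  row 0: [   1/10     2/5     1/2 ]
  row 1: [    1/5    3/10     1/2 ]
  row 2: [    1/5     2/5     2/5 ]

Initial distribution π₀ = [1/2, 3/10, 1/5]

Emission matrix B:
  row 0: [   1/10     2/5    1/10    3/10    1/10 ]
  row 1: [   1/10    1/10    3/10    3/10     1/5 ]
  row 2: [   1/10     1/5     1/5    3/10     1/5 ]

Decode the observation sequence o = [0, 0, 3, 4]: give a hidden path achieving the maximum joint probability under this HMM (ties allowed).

path = [0, 2, 1, 2]

t=0: δ = [5.000e-02, 3.000e-02, 2.000e-02]  (obs o_0=0)
t=1: δ = [6.000e-04, 2.000e-03, 2.500e-03]  ψ = [1, 0, 0]  (obs o_1=0)
t=2: δ = [1.500e-04, 3.000e-04, 3.000e-04]  ψ = [2, 2, 1]  (obs o_2=3)
t=3: δ = [6.000e-06, 2.400e-05, 3.000e-05]  ψ = [1, 2, 1]  (obs o_3=4)
backtrack: best end state = 2; path = [0, 2, 1, 2]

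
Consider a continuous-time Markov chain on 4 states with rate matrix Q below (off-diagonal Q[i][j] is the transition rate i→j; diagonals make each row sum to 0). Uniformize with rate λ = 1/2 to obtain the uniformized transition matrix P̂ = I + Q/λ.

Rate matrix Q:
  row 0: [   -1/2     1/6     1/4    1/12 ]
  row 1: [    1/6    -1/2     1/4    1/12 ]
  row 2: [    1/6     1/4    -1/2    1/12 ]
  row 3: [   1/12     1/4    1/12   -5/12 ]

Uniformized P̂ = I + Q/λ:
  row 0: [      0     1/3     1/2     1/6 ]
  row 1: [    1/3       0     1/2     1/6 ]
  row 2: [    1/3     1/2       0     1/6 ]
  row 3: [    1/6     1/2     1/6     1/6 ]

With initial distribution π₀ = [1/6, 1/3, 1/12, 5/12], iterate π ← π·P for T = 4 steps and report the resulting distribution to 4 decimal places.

π = [0.2299, 0.3100, 0.2934, 0.1667]

t=0: π = [0.1667, 0.3333, 0.0833, 0.4167]
t=1: π = [0.2083, 0.3056, 0.3194, 0.1667]
t=2: π = [0.2361, 0.3125, 0.2847, 0.1667]
t=3: π = [0.2269, 0.3044, 0.3021, 0.1667]
t=4: π = [0.2299, 0.3100, 0.2934, 0.1667]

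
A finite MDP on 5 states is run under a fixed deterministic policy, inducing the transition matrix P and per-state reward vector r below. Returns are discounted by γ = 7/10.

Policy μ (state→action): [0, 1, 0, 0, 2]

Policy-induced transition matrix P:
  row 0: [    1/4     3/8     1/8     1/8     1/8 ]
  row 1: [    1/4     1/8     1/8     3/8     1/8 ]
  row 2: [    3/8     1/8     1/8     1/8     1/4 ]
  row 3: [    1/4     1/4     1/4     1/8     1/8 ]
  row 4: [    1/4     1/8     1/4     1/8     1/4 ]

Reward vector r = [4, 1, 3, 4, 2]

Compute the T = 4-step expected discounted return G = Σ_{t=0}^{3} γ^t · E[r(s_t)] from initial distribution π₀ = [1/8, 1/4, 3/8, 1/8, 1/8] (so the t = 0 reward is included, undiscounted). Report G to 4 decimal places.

t=0: π = [0.1250, 0.2500, 0.3750, 0.1250, 0.1250], E[r] = 2.6250, γ^t·E[r] = 2.625000, running G = 2.625000
t=1: π = [0.2969, 0.1719, 0.1563, 0.1875, 0.1875], E[r] = 2.9531, γ^t·E[r] = 2.067188, running G = 4.692188
t=2: π = [0.2695, 0.2227, 0.1719, 0.1680, 0.1680], E[r] = 2.8242, γ^t·E[r] = 1.383867, running G = 6.076055
t=3: π = [0.2715, 0.2134, 0.1670, 0.1807, 0.1675], E[r] = 2.8579, γ^t·E[r] = 0.980263, running G = 7.056318

G = 7.0563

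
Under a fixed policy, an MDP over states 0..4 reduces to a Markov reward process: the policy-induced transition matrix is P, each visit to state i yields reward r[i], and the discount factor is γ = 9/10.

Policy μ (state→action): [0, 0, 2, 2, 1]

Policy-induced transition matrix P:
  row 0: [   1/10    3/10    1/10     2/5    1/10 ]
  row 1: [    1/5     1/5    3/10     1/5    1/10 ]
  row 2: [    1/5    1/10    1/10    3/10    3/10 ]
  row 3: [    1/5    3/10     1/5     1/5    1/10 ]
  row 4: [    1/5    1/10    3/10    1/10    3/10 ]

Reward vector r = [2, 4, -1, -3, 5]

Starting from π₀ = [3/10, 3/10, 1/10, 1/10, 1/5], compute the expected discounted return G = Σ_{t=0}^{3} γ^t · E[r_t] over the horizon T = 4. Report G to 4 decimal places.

G = 5.0717

t=0: π = [0.3000, 0.3000, 0.1000, 0.1000, 0.2000], E[r] = 2.4000, γ^t·E[r] = 2.400000, running G = 2.400000
t=1: π = [0.1700, 0.2100, 0.2100, 0.2500, 0.1600], E[r] = 1.0200, γ^t·E[r] = 0.918000, running G = 3.318000
t=2: π = [0.1830, 0.2050, 0.1990, 0.2390, 0.1740], E[r] = 1.1400, γ^t·E[r] = 0.923400, running G = 4.241400
t=3: π = [0.1817, 0.2049, 0.1997, 0.2391, 0.1746], E[r] = 1.1390, γ^t·E[r] = 0.830331, running G = 5.071731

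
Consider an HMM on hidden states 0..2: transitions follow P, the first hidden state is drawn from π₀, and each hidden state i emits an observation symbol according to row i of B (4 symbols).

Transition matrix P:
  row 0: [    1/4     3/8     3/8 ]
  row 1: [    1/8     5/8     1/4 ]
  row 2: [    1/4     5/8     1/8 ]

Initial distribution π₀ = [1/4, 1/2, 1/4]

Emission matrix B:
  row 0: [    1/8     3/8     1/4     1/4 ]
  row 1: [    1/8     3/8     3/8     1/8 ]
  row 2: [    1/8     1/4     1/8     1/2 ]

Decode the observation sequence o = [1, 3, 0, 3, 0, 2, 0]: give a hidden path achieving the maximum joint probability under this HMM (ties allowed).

path = [1, 2, 1, 2, 1, 1, 1]

t=0: δ = [9.375e-02, 1.875e-01, 6.250e-02]  (obs o_0=1)
t=1: δ = [5.859e-03, 1.465e-02, 2.344e-02]  ψ = [0, 1, 1]  (obs o_1=3)
t=2: δ = [7.324e-04, 1.831e-03, 4.578e-04]  ψ = [2, 2, 1]  (obs o_2=0)
t=3: δ = [5.722e-05, 1.431e-04, 2.289e-04]  ψ = [1, 1, 1]  (obs o_3=3)
t=4: δ = [7.153e-06, 1.788e-05, 4.470e-06]  ψ = [2, 2, 1]  (obs o_4=0)
t=5: δ = [5.588e-07, 4.191e-06, 5.588e-07]  ψ = [1, 1, 1]  (obs o_5=2)
t=6: δ = [6.548e-08, 3.274e-07, 1.310e-07]  ψ = [1, 1, 1]  (obs o_6=0)
backtrack: best end state = 1; path = [1, 2, 1, 2, 1, 1, 1]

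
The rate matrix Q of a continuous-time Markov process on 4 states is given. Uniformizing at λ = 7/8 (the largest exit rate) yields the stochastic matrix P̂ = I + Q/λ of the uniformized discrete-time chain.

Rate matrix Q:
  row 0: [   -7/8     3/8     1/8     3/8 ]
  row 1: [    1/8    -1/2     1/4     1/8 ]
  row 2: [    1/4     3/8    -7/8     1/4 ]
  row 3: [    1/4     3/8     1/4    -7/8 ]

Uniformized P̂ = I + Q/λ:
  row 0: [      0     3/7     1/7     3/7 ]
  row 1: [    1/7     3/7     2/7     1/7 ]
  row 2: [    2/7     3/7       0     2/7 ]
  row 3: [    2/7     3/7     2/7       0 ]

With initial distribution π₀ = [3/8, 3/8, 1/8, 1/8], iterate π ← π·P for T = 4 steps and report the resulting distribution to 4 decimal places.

t=0: π = [0.3750, 0.3750, 0.1250, 0.1250]
t=1: π = [0.1250, 0.4286, 0.1964, 0.2500]
t=2: π = [0.1888, 0.4286, 0.2117, 0.1709]
t=3: π = [0.1706, 0.4286, 0.1983, 0.2026]
t=4: π = [0.1758, 0.4286, 0.2047, 0.1910]

π = [0.1758, 0.4286, 0.2047, 0.1910]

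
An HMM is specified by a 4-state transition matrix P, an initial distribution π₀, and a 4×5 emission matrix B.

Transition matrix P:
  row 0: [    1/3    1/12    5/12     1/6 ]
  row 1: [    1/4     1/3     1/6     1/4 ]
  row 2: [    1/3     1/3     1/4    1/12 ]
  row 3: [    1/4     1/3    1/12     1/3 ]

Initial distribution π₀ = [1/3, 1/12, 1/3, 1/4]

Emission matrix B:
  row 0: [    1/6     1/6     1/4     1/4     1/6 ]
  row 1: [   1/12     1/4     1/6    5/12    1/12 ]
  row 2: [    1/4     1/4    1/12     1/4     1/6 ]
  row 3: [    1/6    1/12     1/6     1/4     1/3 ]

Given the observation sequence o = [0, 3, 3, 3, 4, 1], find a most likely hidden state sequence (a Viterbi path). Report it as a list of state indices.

path = [2, 1, 1, 1, 3, 1]

t=0: δ = [5.556e-02, 6.944e-03, 8.333e-02, 4.167e-02]  (obs o_0=0)
t=1: δ = [6.944e-03, 1.157e-02, 5.787e-03, 3.472e-03]  ψ = [2, 2, 0, 3]  (obs o_1=3)
t=2: δ = [7.234e-04, 1.608e-03, 7.234e-04, 7.234e-04]  ψ = [1, 1, 0, 1]  (obs o_2=3)
t=3: δ = [1.005e-04, 2.233e-04, 7.535e-05, 1.005e-04]  ψ = [1, 1, 0, 1]  (obs o_3=3)
t=4: δ = [9.303e-06, 6.202e-06, 6.977e-06, 1.861e-05]  ψ = [1, 1, 0, 1]  (obs o_4=4)
t=5: δ = [7.752e-07, 1.550e-06, 9.690e-07, 5.168e-07]  ψ = [3, 3, 0, 3]  (obs o_5=1)
backtrack: best end state = 1; path = [2, 1, 1, 1, 3, 1]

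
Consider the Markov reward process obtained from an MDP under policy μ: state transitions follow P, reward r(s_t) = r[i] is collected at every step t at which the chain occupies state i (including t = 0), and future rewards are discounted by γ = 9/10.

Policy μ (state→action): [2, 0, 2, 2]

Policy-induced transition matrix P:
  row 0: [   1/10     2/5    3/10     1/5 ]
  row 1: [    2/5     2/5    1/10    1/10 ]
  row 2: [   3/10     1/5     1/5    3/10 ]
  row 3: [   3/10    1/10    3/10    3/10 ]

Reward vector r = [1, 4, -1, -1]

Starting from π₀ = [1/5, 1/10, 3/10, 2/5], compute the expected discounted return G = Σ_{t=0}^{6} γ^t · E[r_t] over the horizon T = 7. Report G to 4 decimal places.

G = 3.6929

t=0: π = [0.2000, 0.1000, 0.3000, 0.4000], E[r] = -0.1000, γ^t·E[r] = -0.100000, running G = -0.100000
t=1: π = [0.2700, 0.2200, 0.2500, 0.2600], E[r] = 0.6400, γ^t·E[r] = 0.576000, running G = 0.476000
t=2: π = [0.2680, 0.2720, 0.2310, 0.2290], E[r] = 0.8960, γ^t·E[r] = 0.725760, running G = 1.201760
t=3: π = [0.2736, 0.2851, 0.2225, 0.2188], E[r] = 0.9727, γ^t·E[r] = 0.709098, running G = 1.910858
t=4: π = [0.2738, 0.2899, 0.2207, 0.2156], E[r] = 0.9969, γ^t·E[r] = 0.654053, running G = 2.564911
t=5: π = [0.2742, 0.2912, 0.2200, 0.2146], E[r] = 1.0043, γ^t·E[r] = 0.593027, running G = 3.157938
t=6: π = [0.2743, 0.2916, 0.2198, 0.2143], E[r] = 1.0066, γ^t·E[r] = 0.534956, running G = 3.692894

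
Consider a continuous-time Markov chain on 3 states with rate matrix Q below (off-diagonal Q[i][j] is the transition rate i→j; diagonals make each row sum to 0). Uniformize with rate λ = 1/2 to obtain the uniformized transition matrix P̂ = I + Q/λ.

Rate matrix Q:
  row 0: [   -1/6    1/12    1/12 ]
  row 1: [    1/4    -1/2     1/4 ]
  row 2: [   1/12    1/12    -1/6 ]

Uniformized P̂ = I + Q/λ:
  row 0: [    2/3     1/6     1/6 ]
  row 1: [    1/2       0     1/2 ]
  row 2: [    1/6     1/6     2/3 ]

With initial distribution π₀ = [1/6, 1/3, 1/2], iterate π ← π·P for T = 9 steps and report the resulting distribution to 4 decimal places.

π = [0.4282, 0.1429, 0.4289]

t=0: π = [0.1667, 0.3333, 0.5000]
t=1: π = [0.3611, 0.1111, 0.5278]
t=2: π = [0.3843, 0.1481, 0.4676]
t=3: π = [0.4082, 0.1420, 0.4498]
t=4: π = [0.4181, 0.1430, 0.4389]
t=5: π = [0.4234, 0.1428, 0.4338]
t=6: π = [0.4260, 0.1429, 0.4312]
t=7: π = [0.4273, 0.1429, 0.4299]
t=8: π = [0.4279, 0.1429, 0.4292]
t=9: π = [0.4282, 0.1429, 0.4289]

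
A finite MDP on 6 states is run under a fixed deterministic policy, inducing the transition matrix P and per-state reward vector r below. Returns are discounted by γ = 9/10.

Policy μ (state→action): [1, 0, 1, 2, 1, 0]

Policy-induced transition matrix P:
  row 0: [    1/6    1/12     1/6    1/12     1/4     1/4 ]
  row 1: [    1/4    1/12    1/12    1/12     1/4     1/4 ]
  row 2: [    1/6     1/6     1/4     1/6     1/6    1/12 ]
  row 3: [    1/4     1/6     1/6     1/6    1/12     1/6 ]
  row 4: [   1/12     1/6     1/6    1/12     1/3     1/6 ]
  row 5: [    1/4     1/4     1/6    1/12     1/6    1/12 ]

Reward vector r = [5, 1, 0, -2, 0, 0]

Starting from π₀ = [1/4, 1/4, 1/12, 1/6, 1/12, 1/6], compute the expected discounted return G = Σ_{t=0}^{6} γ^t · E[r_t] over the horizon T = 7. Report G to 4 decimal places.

t=0: π = [0.2500, 0.2500, 0.0833, 0.1667, 0.0833, 0.1667], E[r] = 1.1667, γ^t·E[r] = 1.166667, running G = 1.166667
t=1: π = [0.2083, 0.1389, 0.1528, 0.1042, 0.2083, 0.1875], E[r] = 0.9722, γ^t·E[r] = 0.875000, running G = 2.041667
t=2: π = [0.1852, 0.1534, 0.1678, 0.1047, 0.2216, 0.1672], E[r] = 0.8698, γ^t·E[r] = 0.704531, running G = 2.746198
t=3: π = [0.1836, 0.1524, 0.1679, 0.1060, 0.2231, 0.1670], E[r] = 0.8585, γ^t·E[r] = 0.625852, running G = 3.372049
t=4: π = [0.1835, 0.1526, 0.1680, 0.1062, 0.2230, 0.1668], E[r] = 0.8579, γ^t·E[r] = 0.562858, running G = 3.934907
t=5: π = [0.1835, 0.1526, 0.1679, 0.1062, 0.2230, 0.1668], E[r] = 0.8579, γ^t·E[r] = 0.506585, running G = 4.441493
t=6: π = [0.1835, 0.1526, 0.1679, 0.1062, 0.2230, 0.1668], E[r] = 0.8579, γ^t·E[r] = 0.455933, running G = 4.897425

G = 4.8974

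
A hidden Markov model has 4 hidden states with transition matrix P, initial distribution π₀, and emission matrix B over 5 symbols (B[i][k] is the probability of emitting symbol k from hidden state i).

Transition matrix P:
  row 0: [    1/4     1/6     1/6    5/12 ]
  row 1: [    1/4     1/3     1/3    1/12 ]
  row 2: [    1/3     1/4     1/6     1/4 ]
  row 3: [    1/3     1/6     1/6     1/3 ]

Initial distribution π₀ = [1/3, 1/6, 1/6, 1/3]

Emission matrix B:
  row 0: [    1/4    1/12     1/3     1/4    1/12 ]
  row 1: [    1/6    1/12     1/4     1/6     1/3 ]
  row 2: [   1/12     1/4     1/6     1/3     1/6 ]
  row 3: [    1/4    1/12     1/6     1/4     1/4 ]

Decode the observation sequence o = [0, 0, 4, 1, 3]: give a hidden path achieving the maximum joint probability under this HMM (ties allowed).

t=0: δ = [8.333e-02, 2.778e-02, 1.389e-02, 8.333e-02]  (obs o_0=0)
t=1: δ = [6.944e-03, 2.315e-03, 1.157e-03, 8.681e-03]  ψ = [3, 0, 0, 0]  (obs o_1=0)
t=2: δ = [2.411e-04, 4.823e-04, 2.411e-04, 7.234e-04]  ψ = [3, 3, 3, 0]  (obs o_2=4)
t=3: δ = [2.009e-05, 1.340e-05, 4.019e-05, 2.009e-05]  ψ = [3, 1, 1, 3]  (obs o_3=1)
t=4: δ = [3.349e-06, 1.674e-06, 2.233e-06, 2.512e-06]  ψ = [2, 2, 2, 2]  (obs o_4=3)
backtrack: best end state = 0; path = [0, 3, 1, 2, 0]

path = [0, 3, 1, 2, 0]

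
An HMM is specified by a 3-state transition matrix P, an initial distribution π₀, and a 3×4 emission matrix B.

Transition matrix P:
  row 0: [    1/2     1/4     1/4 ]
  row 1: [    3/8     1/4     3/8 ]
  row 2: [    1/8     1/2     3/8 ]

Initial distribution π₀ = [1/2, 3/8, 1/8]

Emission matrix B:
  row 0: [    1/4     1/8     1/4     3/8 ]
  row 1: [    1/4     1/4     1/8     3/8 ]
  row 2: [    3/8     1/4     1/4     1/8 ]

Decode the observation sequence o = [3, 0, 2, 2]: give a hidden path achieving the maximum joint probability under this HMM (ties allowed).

path = [0, 0, 0, 0]

t=0: δ = [1.875e-01, 1.406e-01, 1.562e-02]  (obs o_0=3)
t=1: δ = [2.344e-02, 1.172e-02, 1.978e-02]  ψ = [0, 0, 1]  (obs o_1=0)
t=2: δ = [2.930e-03, 1.236e-03, 1.854e-03]  ψ = [0, 2, 2]  (obs o_2=2)
t=3: δ = [3.662e-04, 1.159e-04, 1.831e-04]  ψ = [0, 2, 0]  (obs o_3=2)
backtrack: best end state = 0; path = [0, 0, 0, 0]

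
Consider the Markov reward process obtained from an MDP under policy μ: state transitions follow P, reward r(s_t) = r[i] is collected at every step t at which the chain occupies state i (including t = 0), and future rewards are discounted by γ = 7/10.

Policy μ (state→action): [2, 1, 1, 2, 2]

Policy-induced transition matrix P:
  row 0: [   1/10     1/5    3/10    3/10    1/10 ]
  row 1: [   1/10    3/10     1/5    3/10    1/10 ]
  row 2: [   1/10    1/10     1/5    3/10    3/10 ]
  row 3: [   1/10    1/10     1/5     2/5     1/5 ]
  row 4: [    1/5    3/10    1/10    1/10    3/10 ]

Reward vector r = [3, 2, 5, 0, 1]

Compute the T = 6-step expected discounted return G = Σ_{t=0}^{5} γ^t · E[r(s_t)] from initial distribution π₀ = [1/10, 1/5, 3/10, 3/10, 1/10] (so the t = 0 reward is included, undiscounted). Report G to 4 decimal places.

t=0: π = [0.1000, 0.2000, 0.3000, 0.3000, 0.1000], E[r] = 2.3000, γ^t·E[r] = 2.300000, running G = 2.300000
t=1: π = [0.1100, 0.1700, 0.2000, 0.3100, 0.2100], E[r] = 1.8800, γ^t·E[r] = 1.316000, running G = 3.616000
t=2: π = [0.1210, 0.1870, 0.1900, 0.2890, 0.2130], E[r] = 1.9000, γ^t·E[r] = 0.931000, running G = 4.547000
t=3: π = [0.1213, 0.1921, 0.1908, 0.2863, 0.2095], E[r] = 1.9116, γ^t·E[r] = 0.655679, running G = 5.202679
t=4: π = [0.1210, 0.1925, 0.1912, 0.2867, 0.2087], E[r] = 1.9123, γ^t·E[r] = 0.459153, running G = 5.661832
t=5: π = [0.1209, 0.1923, 0.1912, 0.2869, 0.2086], E[r] = 1.9120, γ^t·E[r] = 0.321355, running G = 5.983187

G = 5.9832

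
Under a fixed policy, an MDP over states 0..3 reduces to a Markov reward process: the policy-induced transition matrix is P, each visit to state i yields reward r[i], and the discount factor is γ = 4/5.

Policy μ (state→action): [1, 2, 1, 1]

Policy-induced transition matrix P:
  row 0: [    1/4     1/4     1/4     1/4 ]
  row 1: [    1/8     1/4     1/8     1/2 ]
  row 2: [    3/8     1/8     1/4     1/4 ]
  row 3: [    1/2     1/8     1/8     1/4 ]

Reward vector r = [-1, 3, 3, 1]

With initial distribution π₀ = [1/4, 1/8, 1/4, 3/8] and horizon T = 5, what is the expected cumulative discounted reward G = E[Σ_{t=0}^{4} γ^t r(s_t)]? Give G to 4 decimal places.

G = 3.7921

t=0: π = [0.2500, 0.1250, 0.2500, 0.3750], E[r] = 1.2500, γ^t·E[r] = 1.250000, running G = 1.250000
t=1: π = [0.3594, 0.1719, 0.1875, 0.2813], E[r] = 1.0000, γ^t·E[r] = 0.800000, running G = 2.050000
t=2: π = [0.3223, 0.1914, 0.1934, 0.2930], E[r] = 1.1250, γ^t·E[r] = 0.720000, running G = 2.770000
t=3: π = [0.3235, 0.1892, 0.1895, 0.2979], E[r] = 1.1104, γ^t·E[r] = 0.568500, running G = 3.338500
t=4: π = [0.3245, 0.1891, 0.1891, 0.2973], E[r] = 1.1074, γ^t·E[r] = 0.453600, running G = 3.792100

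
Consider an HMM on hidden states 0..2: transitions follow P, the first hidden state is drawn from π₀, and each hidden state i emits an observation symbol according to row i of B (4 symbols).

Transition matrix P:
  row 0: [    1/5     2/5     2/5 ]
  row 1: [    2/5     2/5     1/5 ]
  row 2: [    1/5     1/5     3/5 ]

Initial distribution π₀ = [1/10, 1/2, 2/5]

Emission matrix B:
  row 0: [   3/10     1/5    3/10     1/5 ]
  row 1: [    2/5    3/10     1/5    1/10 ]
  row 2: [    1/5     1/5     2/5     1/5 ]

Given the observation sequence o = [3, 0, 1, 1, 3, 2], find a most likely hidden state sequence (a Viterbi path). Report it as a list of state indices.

t=0: δ = [2.000e-02, 5.000e-02, 8.000e-02]  (obs o_0=3)
t=1: δ = [6.000e-03, 8.000e-03, 9.600e-03]  ψ = [1, 1, 2]  (obs o_1=0)
t=2: δ = [6.400e-04, 9.600e-04, 1.152e-03]  ψ = [1, 1, 2]  (obs o_2=1)
t=3: δ = [7.680e-05, 1.152e-04, 1.382e-04]  ψ = [1, 1, 2]  (obs o_3=1)
t=4: δ = [9.216e-06, 4.608e-06, 1.659e-05]  ψ = [1, 1, 2]  (obs o_4=3)
t=5: δ = [9.953e-07, 7.373e-07, 3.981e-06]  ψ = [2, 0, 2]  (obs o_5=2)
backtrack: best end state = 2; path = [2, 2, 2, 2, 2, 2]

path = [2, 2, 2, 2, 2, 2]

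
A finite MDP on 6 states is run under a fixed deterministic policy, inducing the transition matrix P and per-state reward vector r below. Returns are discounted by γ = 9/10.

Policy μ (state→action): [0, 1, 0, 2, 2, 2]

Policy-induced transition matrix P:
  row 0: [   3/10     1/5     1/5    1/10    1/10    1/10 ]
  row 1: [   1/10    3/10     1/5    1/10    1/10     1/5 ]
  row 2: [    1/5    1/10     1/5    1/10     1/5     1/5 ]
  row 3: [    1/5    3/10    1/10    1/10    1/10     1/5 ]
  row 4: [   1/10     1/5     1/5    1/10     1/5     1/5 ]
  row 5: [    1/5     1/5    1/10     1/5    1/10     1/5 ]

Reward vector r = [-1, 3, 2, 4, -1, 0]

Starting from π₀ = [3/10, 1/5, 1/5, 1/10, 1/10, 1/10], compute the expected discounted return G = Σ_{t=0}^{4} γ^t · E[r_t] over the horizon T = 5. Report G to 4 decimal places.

t=0: π = [0.3000, 0.2000, 0.2000, 0.1000, 0.1000, 0.1000], E[r] = 1.0000, γ^t·E[r] = 1.000000, running G = 1.000000
t=1: π = [0.2000, 0.2100, 0.1800, 0.1100, 0.1300, 0.1700], E[r] = 1.1000, γ^t·E[r] = 0.990000, running G = 1.990000
t=2: π = [0.1860, 0.2140, 0.1720, 0.1170, 0.1310, 0.1800], E[r] = 1.1370, γ^t·E[r] = 0.920970, running G = 2.910970
t=3: π = [0.1841, 0.2159, 0.1703, 0.1180, 0.1303, 0.1814], E[r] = 1.1459, γ^t·E[r] = 0.835361, running G = 3.746331
t=4: π = [0.1838, 0.2164, 0.1701, 0.1181, 0.1301, 0.1816], E[r] = 1.1479, γ^t·E[r] = 0.753144, running G = 4.499475

G = 4.4995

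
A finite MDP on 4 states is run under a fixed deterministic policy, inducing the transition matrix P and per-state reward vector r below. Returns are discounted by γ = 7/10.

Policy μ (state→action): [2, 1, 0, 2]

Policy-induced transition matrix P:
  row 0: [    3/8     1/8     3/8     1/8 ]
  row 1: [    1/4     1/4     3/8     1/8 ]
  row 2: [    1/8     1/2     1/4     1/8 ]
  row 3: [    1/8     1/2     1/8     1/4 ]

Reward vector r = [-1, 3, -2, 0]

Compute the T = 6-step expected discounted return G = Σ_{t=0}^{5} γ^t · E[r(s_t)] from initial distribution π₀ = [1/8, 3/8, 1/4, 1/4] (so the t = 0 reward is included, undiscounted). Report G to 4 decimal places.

G = 0.9387

t=0: π = [0.1250, 0.3750, 0.2500, 0.2500], E[r] = 0.5000, γ^t·E[r] = 0.500000, running G = 0.500000
t=1: π = [0.2031, 0.3594, 0.2813, 0.1563], E[r] = 0.3125, γ^t·E[r] = 0.218750, running G = 0.718750
t=2: π = [0.2207, 0.3340, 0.3008, 0.1445], E[r] = 0.1797, γ^t·E[r] = 0.088047, running G = 0.806797
t=3: π = [0.2219, 0.3337, 0.3013, 0.1431], E[r] = 0.1768, γ^t·E[r] = 0.060628, running G = 0.867425
t=4: π = [0.2222, 0.3333, 0.3016, 0.1429], E[r] = 0.1747, γ^t·E[r] = 0.041941, running G = 0.909366
t=5: π = [0.2222, 0.3333, 0.3016, 0.1429], E[r] = 0.1746, γ^t·E[r] = 0.029351, running G = 0.938717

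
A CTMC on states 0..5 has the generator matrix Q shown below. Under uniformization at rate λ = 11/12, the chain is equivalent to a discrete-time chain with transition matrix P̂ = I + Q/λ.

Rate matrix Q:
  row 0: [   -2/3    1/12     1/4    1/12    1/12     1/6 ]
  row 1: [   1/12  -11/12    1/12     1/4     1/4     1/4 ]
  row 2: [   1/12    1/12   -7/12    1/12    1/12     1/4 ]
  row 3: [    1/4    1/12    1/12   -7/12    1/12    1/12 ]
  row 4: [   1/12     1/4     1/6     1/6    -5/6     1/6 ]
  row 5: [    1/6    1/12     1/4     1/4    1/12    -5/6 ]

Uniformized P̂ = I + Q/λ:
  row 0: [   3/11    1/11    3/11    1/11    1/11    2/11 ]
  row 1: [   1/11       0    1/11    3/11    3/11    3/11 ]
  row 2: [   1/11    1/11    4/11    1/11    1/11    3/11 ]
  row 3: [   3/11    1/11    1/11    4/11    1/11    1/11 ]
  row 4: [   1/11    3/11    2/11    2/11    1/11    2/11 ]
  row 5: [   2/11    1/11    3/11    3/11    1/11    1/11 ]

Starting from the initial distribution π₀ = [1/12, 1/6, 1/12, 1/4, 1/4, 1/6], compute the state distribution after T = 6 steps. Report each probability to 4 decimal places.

π = [0.1771, 0.1016, 0.2271, 0.2082, 0.1094, 0.1767]

t=0: π = [0.0833, 0.1667, 0.0833, 0.2500, 0.2500, 0.1667]
t=1: π = [0.1667, 0.1212, 0.1818, 0.2424, 0.1212, 0.1667]
t=2: π = [0.1804, 0.1019, 0.2121, 0.2204, 0.1129, 0.1722]
t=3: π = [0.1794, 0.1022, 0.2231, 0.2111, 0.1094, 0.1747]
t=4: π = [0.1778, 0.1015, 0.2261, 0.2088, 0.1095, 0.1763]
t=5: π = [0.1772, 0.1016, 0.2269, 0.2083, 0.1094, 0.1766]
t=6: π = [0.1771, 0.1016, 0.2271, 0.2082, 0.1094, 0.1767]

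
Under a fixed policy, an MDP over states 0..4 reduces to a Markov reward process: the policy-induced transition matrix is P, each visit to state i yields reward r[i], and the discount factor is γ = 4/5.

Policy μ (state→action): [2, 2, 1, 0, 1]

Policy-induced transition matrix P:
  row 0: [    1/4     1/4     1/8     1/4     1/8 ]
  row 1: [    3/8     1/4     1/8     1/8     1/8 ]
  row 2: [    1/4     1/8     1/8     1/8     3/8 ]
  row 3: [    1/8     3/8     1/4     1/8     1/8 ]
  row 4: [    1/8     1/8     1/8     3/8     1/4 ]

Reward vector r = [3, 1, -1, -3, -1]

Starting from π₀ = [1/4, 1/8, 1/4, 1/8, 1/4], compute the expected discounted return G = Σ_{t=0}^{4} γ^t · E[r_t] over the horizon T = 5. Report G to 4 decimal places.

t=0: π = [0.2500, 0.1250, 0.2500, 0.1250, 0.2500], E[r] = 0.0000, γ^t·E[r] = 0.000000, running G = 0.000000
t=1: π = [0.2188, 0.2031, 0.1406, 0.2188, 0.2188], E[r] = -0.1563, γ^t·E[r] = -0.125000, running G = -0.125000
t=2: π = [0.2207, 0.2324, 0.1523, 0.2070, 0.1875], E[r] = -0.0664, γ^t·E[r] = -0.042500, running G = -0.167500
t=3: π = [0.2297, 0.2334, 0.1509, 0.1995, 0.1865], E[r] = -0.0132, γ^t·E[r] = -0.006750, running G = -0.174250
t=4: π = [0.2309, 0.2328, 0.1499, 0.2003, 0.1860], E[r] = -0.0115, γ^t·E[r] = -0.004700, running G = -0.178950

G = -0.1790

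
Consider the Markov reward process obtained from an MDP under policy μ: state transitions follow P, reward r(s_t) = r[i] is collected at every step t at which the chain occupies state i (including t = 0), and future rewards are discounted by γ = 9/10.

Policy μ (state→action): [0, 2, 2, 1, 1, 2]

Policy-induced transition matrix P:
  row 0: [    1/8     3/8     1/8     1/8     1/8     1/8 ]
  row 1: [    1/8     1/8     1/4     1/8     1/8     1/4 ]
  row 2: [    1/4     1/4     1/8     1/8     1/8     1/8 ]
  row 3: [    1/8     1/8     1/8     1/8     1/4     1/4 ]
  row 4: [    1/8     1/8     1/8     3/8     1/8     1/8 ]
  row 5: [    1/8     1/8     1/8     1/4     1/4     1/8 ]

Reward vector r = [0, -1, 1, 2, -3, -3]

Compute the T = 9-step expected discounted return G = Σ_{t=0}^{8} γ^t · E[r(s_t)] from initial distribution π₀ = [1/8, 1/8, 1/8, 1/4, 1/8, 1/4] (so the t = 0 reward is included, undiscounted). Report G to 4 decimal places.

t=0: π = [0.1250, 0.1250, 0.1250, 0.2500, 0.1250, 0.2500], E[r] = -0.6250, γ^t·E[r] = -0.625000, running G = -0.625000
t=1: π = [0.1406, 0.1719, 0.1406, 0.1875, 0.1875, 0.1719], E[r] = -0.7344, γ^t·E[r] = -0.660938, running G = -1.285938
t=2: π = [0.1426, 0.1777, 0.1465, 0.1934, 0.1699, 0.1699], E[r] = -0.6641, γ^t·E[r] = -0.537891, running G = -1.823828
t=3: π = [0.1433, 0.1790, 0.1472, 0.1887, 0.1704, 0.1714], E[r] = -0.6797, γ^t·E[r] = -0.495492, running G = -2.319320
t=4: π = [0.1434, 0.1792, 0.1474, 0.1890, 0.1700, 0.1710], E[r] = -0.6767, γ^t·E[r] = -0.444001, running G = -2.763321
t=5: π = [0.1434, 0.1793, 0.1474, 0.1889, 0.1700, 0.1710], E[r] = -0.6772, γ^t·E[r] = -0.399887, running G = -3.163208
t=6: π = [0.1434, 0.1793, 0.1474, 0.1889, 0.1700, 0.1710], E[r] = -0.6771, γ^t·E[r] = -0.359857, running G = -3.523064
t=7: π = [0.1434, 0.1793, 0.1474, 0.1889, 0.1700, 0.1710], E[r] = -0.6771, γ^t·E[r] = -0.323876, running G = -3.846941
t=8: π = [0.1434, 0.1793, 0.1474, 0.1889, 0.1700, 0.1710], E[r] = -0.6771, γ^t·E[r] = -0.291488, running G = -4.138429

G = -4.1384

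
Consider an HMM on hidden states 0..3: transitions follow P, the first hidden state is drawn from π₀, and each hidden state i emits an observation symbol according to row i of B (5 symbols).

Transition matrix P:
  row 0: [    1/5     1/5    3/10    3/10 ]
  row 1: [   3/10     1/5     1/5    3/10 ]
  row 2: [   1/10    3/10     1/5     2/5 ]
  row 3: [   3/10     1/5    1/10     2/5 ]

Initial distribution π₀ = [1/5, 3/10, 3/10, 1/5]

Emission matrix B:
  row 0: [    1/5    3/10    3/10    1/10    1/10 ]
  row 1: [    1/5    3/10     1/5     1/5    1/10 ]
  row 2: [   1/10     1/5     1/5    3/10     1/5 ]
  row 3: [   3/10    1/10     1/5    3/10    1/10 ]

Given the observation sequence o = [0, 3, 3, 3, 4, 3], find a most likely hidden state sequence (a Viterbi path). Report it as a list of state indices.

path = [3, 3, 3, 3, 3, 3]

t=0: δ = [4.000e-02, 6.000e-02, 3.000e-02, 6.000e-02]  (obs o_0=0)
t=1: δ = [1.800e-03, 2.400e-03, 3.600e-03, 7.200e-03]  ψ = [1, 1, 0, 3]  (obs o_1=3)
t=2: δ = [2.160e-04, 2.880e-04, 2.160e-04, 8.640e-04]  ψ = [3, 3, 2, 3]  (obs o_2=3)
t=3: δ = [2.592e-05, 3.456e-05, 2.592e-05, 1.037e-04]  ψ = [3, 3, 3, 3]  (obs o_3=3)
t=4: δ = [3.110e-06, 2.074e-06, 2.074e-06, 4.147e-06]  ψ = [3, 3, 3, 3]  (obs o_4=4)
t=5: δ = [1.244e-07, 1.659e-07, 2.799e-07, 4.977e-07]  ψ = [3, 3, 0, 3]  (obs o_5=3)
backtrack: best end state = 3; path = [3, 3, 3, 3, 3, 3]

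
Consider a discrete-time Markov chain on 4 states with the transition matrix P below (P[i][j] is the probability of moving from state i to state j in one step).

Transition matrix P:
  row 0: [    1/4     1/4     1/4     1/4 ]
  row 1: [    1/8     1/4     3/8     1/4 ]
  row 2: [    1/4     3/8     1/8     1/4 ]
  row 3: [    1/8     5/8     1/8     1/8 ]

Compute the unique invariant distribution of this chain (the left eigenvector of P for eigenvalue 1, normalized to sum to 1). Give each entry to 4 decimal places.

π = [0.1768, 0.3631, 0.2379, 0.2222]

Balance equations π_j = Σ_i π_i·P[i][j]:
  π_0 = 1/4·π_0 + 1/8·π_1 + 1/4·π_2 + 1/8·π_3
  π_1 = 1/4·π_0 + 1/4·π_1 + 3/8·π_2 + 5/8·π_3
  π_2 = 1/4·π_0 + 3/8·π_1 + 1/8·π_2 + 1/8·π_3
  normalize: π_0 + π_1 + π_2 + π_3 = 1
Solving the linear system gives exactly π = [113/639, 232/639, 152/639, 2/9].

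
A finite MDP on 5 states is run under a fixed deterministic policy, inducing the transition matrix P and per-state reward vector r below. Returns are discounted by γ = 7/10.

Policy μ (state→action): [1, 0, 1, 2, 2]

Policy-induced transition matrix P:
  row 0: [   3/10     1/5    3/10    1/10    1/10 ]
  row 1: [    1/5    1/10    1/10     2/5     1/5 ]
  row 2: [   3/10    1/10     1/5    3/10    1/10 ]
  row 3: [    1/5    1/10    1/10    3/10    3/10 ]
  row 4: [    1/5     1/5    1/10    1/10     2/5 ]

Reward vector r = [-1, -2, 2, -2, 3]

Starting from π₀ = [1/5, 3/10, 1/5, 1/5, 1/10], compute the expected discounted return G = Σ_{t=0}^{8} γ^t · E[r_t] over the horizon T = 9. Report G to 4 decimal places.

t=0: π = [0.2000, 0.3000, 0.2000, 0.2000, 0.1000], E[r] = -0.5000, γ^t·E[r] = -0.500000, running G = -0.500000
t=1: π = [0.2400, 0.1300, 0.1600, 0.2700, 0.2000], E[r] = -0.1200, γ^t·E[r] = -0.084000, running G = -0.584000
t=2: π = [0.2400, 0.1440, 0.1640, 0.2250, 0.2270], E[r] = 0.0310, γ^t·E[r] = 0.015190, running G = -0.568810
t=3: π = [0.2404, 0.1467, 0.1644, 0.2210, 0.2275], E[r] = 0.0355, γ^t·E[r] = 0.012177, running G = -0.556634
t=4: π = [0.2405, 0.1468, 0.1645, 0.2211, 0.2271], E[r] = 0.0342, γ^t·E[r] = 0.008202, running G = -0.548432
t=5: π = [0.2405, 0.1468, 0.1645, 0.2212, 0.2270], E[r] = 0.0339, γ^t·E[r] = 0.005690, running G = -0.542741
t=6: π = [0.2405, 0.1468, 0.1646, 0.2212, 0.2270], E[r] = 0.0338, γ^t·E[r] = 0.003978, running G = -0.538763
t=7: π = [0.2405, 0.1468, 0.1646, 0.2212, 0.2270], E[r] = 0.0338, γ^t·E[r] = 0.002784, running G = -0.535979
t=8: π = [0.2405, 0.1468, 0.1646, 0.2212, 0.2270], E[r] = 0.0338, γ^t·E[r] = 0.001949, running G = -0.534031

G = -0.5340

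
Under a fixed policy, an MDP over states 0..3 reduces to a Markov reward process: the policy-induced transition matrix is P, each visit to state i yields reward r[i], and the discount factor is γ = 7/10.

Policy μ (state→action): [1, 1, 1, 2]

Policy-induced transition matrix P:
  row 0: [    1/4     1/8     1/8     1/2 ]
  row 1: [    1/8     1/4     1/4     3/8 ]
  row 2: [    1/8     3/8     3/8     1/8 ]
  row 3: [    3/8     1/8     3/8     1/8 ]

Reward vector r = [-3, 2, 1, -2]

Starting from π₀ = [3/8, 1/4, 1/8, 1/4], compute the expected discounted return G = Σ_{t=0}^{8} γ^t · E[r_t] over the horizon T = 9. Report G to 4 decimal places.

t=0: π = [0.3750, 0.2500, 0.1250, 0.2500], E[r] = -1.0000, γ^t·E[r] = -1.000000, running G = -1.000000
t=1: π = [0.2344, 0.1875, 0.2500, 0.3281], E[r] = -0.7344, γ^t·E[r] = -0.514063, running G = -1.514063
t=2: π = [0.2363, 0.2109, 0.2930, 0.2598], E[r] = -0.5137, γ^t·E[r] = -0.251699, running G = -1.765762
t=3: π = [0.2195, 0.2246, 0.2896, 0.2664], E[r] = -0.4524, γ^t·E[r] = -0.155171, running G = -1.920932
t=4: π = [0.2190, 0.2255, 0.2921, 0.2635], E[r] = -0.4410, γ^t·E[r] = -0.105886, running G = -2.026819
t=5: π = [0.2182, 0.2262, 0.2921, 0.2635], E[r] = -0.4373, γ^t·E[r] = -0.073493, running G = -2.100312
t=6: π = [0.2182, 0.2263, 0.2922, 0.2634], E[r] = -0.4365, γ^t·E[r] = -0.051354, running G = -2.151666
t=7: π = [0.2181, 0.2263, 0.2922, 0.2634], E[r] = -0.4363, γ^t·E[r] = -0.035930, running G = -2.187595
t=8: π = [0.2181, 0.2263, 0.2922, 0.2634], E[r] = -0.4362, γ^t·E[r] = -0.025148, running G = -2.212743

G = -2.2127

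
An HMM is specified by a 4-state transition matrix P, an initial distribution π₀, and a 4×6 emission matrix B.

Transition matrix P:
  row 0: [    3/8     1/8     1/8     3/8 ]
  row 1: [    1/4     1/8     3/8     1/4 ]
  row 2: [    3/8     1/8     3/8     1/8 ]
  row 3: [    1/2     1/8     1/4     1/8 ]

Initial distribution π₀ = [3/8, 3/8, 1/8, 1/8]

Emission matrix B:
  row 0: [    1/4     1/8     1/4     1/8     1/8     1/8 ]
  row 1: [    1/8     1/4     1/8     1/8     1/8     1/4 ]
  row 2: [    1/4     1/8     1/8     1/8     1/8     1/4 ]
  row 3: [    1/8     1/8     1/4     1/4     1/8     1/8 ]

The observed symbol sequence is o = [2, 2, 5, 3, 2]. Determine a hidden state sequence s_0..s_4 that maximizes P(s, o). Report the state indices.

path = [0, 3, 0, 3, 0]

t=0: δ = [9.375e-02, 4.688e-02, 1.562e-02, 3.125e-02]  (obs o_0=2)
t=1: δ = [8.789e-03, 1.465e-03, 2.197e-03, 8.789e-03]  ψ = [0, 0, 1, 0]  (obs o_1=2)
t=2: δ = [5.493e-04, 2.747e-04, 5.493e-04, 4.120e-04]  ψ = [3, 0, 3, 0]  (obs o_2=5)
t=3: δ = [2.575e-05, 8.583e-06, 2.575e-05, 5.150e-05]  ψ = [0, 0, 2, 0]  (obs o_3=3)
t=4: δ = [6.437e-06, 8.047e-07, 1.609e-06, 2.414e-06]  ψ = [3, 3, 3, 0]  (obs o_4=2)
backtrack: best end state = 0; path = [0, 3, 0, 3, 0]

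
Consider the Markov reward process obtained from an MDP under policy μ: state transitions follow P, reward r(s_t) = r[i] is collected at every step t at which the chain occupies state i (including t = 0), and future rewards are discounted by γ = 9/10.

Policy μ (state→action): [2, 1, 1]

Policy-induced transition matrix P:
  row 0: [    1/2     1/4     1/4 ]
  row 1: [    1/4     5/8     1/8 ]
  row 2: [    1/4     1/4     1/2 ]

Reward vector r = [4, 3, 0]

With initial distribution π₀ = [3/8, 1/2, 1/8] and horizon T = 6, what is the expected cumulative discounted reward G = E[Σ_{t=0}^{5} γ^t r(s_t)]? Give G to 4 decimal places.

G = 12.5373

t=0: π = [0.3750, 0.5000, 0.1250], E[r] = 3.0000, γ^t·E[r] = 3.000000, running G = 3.000000
t=1: π = [0.3438, 0.4375, 0.2188], E[r] = 2.6875, γ^t·E[r] = 2.418750, running G = 5.418750
t=2: π = [0.3359, 0.4141, 0.2500], E[r] = 2.5859, γ^t·E[r] = 2.094609, running G = 7.513359
t=3: π = [0.3340, 0.4053, 0.2607], E[r] = 2.5518, γ^t·E[r] = 1.860231, running G = 9.373591
t=4: π = [0.3335, 0.4020, 0.2645], E[r] = 2.5399, γ^t·E[r] = 1.666440, running G = 11.040030
t=5: π = [0.3334, 0.4007, 0.2659], E[r] = 2.5357, γ^t·E[r] = 1.497318, running G = 12.537348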